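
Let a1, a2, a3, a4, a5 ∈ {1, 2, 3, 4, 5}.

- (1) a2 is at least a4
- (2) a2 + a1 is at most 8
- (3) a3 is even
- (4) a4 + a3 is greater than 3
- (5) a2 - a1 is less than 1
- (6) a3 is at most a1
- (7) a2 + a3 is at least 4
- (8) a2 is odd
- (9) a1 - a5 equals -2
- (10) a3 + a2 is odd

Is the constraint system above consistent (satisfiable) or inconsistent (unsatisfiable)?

Setting (a1, a2, a3, a4, a5) = (3, 3, 2, 3, 5) satisfies everything: constraint 2: a2 + a1 = 6; constraint 4: a4 + a3 = 5, and the others follow.

Satisfiable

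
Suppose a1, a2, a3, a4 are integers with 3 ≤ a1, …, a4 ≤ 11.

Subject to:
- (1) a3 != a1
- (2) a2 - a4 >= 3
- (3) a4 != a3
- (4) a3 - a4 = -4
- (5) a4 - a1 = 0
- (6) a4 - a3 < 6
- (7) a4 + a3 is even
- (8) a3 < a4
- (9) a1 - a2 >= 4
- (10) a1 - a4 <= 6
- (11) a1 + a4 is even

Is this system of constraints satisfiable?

Unsatisfiable

Constraints 2, 9, and 10 give a4 − a1 ≥ -6, a1 − a2 ≥ 4, a2 − a4 ≥ 3.
Adding all 3 inequalities: the left sides telescope to 0, and the right sides sum to (-6) + 4 + 3 = 1. So 0 ≥ 1, which is false.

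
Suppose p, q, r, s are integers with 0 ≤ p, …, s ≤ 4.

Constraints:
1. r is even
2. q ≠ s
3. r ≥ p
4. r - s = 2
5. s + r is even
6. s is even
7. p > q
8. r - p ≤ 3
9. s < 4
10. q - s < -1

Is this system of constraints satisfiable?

Satisfiable

Take p = 3, q = 0, r = 4, s = 2. Then constraint 4: r - s = 2; constraint 8: r - p = 1, and every other listed constraint is also met.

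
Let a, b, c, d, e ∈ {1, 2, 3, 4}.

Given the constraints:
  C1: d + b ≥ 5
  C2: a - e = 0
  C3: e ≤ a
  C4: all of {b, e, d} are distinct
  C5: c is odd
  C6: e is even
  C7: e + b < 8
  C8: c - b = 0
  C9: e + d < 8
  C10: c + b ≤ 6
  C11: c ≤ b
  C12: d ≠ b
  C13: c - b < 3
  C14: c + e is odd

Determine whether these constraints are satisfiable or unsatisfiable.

The assignment a = 2, b = 3, c = 3, d = 4, e = 2 works:
  constraint 1 holds since d + b = 7.
  constraint 2 holds since a - e = 0.
The rest check out directly.

Satisfiable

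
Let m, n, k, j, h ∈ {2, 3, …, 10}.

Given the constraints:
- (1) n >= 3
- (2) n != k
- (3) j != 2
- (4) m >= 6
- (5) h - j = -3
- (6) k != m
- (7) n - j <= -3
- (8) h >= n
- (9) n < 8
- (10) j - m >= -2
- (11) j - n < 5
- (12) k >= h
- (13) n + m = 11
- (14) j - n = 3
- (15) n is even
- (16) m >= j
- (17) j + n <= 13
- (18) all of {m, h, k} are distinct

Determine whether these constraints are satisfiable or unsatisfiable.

Satisfiable

Take m = 7, n = 4, k = 9, j = 7, h = 4. Then constraint 5: h - j = -3; constraint 7: n - j = -3, and every other listed constraint is also met.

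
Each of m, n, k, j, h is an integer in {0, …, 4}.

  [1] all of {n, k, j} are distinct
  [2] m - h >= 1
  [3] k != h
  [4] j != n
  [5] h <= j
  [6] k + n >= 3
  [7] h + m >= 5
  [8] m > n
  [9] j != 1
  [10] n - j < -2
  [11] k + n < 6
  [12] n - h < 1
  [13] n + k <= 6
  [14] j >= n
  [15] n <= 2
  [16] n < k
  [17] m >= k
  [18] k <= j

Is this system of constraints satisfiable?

Satisfiable

Try m = 4, n = 1, k = 2, j = 4, h = 3.
Check constraint 2: m - h = 1; constraint 6: k + n = 3; constraint 7: h + m = 7. The remaining constraints are straightforward to verify.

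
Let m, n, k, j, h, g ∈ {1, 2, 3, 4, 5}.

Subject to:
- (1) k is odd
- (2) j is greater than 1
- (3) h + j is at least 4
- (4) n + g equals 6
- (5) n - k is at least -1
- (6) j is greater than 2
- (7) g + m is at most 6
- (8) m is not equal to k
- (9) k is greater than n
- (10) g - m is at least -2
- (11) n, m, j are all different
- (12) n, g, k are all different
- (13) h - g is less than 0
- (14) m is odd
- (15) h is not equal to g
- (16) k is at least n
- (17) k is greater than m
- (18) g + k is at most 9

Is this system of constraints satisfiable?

Satisfiable

Setting (m, n, k, j, h, g) = (1, 4, 5, 5, 1, 2) satisfies everything: constraint 3: h + j = 6; constraint 4: n + g = 6; constraint 5: n - k = -1, and the others follow.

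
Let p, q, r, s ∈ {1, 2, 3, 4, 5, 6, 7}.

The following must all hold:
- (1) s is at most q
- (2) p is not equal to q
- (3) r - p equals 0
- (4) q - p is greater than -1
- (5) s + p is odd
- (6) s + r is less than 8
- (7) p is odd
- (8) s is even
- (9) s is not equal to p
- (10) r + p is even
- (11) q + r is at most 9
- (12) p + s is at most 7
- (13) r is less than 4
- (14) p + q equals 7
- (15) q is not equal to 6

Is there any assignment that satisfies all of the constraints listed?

Satisfiable

Take p = 3, q = 4, r = 3, s = 2. Then constraint 3: r - p = 0; constraint 4: q - p = 1, and every other listed constraint is also met.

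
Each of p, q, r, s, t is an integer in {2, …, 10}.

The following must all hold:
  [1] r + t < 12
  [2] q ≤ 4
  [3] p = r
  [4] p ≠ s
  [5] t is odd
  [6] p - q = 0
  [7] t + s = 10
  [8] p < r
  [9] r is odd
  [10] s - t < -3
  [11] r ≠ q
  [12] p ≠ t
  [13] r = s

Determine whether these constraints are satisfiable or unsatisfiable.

Unsatisfiable

From constraints 3 and 13, p = r = s, so p = s. But constraint 4 says p ≠ s. Contradiction.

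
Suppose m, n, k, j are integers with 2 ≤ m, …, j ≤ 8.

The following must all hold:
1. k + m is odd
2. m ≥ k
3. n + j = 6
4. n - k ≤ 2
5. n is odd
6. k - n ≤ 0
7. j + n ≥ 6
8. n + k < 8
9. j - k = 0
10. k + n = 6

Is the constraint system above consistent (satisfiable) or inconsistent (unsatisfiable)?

Setting (m, n, k, j) = (6, 3, 3, 3) satisfies everything: constraint 3: n + j = 6; constraint 4: n - k = 0; constraint 6: k - n = 0, and the others follow.

Satisfiable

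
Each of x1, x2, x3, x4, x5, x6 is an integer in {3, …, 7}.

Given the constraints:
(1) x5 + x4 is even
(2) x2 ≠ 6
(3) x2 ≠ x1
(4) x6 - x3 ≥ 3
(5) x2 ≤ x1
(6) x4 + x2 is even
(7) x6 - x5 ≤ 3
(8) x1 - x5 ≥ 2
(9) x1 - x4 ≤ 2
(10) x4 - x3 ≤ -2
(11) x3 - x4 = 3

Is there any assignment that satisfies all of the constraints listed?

Constraints 4, 7, 8, 9, and 10 give x3 − x4 ≥ 2, x4 − x1 ≥ -2, x1 − x5 ≥ 2, x5 − x6 ≥ -3, x6 − x3 ≥ 3.
Adding all 5 inequalities: the left sides telescope to 0, and the right sides sum to 2 + (-2) + 2 + (-3) + 3 = 2. So 0 ≥ 2, which is false.

Unsatisfiable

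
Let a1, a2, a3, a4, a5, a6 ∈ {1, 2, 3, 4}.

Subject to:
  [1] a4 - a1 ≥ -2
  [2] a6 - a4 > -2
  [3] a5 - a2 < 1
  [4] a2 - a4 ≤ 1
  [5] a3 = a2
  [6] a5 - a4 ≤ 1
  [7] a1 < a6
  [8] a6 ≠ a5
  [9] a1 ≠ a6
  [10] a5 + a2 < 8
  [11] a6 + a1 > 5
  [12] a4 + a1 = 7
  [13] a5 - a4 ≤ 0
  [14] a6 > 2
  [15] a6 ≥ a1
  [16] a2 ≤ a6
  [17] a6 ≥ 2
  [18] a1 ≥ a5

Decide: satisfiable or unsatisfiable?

Satisfiable

Try a1 = 3, a2 = 4, a3 = 4, a4 = 4, a5 = 2, a6 = 4.
Check constraint 1: a4 - a1 = 1; constraint 2: a6 - a4 = 0; constraint 3: a5 - a2 = -2. The remaining constraints are straightforward to verify.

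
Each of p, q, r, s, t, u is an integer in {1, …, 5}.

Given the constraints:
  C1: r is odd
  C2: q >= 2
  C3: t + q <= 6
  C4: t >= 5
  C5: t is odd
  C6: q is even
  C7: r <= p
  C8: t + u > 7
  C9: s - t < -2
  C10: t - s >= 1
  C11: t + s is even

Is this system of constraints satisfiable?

Unsatisfiable

From constraint 4: t ≥ 5. From constraint 2: q ≥ 2. Hence t + q ≥ 7. But constraint 3 requires t + q ≤ 6, and 6 < 7. Contradiction.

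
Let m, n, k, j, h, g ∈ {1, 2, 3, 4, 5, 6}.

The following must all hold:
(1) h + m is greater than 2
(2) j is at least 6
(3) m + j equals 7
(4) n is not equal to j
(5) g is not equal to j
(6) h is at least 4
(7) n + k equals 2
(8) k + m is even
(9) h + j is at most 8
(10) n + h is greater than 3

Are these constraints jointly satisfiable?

From constraint 6: h ≥ 4. From constraint 2: j ≥ 6. Hence h + j ≥ 10. But constraint 9 requires h + j ≤ 8, and 8 < 10. Contradiction.

Unsatisfiable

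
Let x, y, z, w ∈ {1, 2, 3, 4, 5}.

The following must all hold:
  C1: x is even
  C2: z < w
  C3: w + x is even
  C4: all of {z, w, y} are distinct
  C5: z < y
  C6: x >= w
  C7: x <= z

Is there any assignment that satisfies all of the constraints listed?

Constraints 2, 6, and 7 give x ≤ z, z < w, w ≤ x. Chaining: x ≤ z < w ≤ x, which forces x < x — impossible.

Unsatisfiable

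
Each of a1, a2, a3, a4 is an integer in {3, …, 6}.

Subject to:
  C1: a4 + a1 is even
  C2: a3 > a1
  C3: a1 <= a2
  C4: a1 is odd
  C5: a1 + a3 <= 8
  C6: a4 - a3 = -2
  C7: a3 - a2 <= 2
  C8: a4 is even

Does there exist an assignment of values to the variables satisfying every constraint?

Unsatisfiable

Constraint 8 makes a4 even and constraint 4 makes a1 odd, so a4 + a1 must be odd. Constraint 1 says a4 + a1 is even — contradiction.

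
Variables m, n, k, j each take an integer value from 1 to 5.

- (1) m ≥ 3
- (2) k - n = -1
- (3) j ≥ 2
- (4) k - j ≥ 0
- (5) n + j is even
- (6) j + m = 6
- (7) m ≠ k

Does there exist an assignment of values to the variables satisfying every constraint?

Satisfiable

The assignment m = 4, n = 4, k = 3, j = 2 works:
  constraint 2 holds since k - n = -1.
  constraint 4 holds since k - j = 1.
  constraint 6 holds since j + m = 6.
The rest check out directly.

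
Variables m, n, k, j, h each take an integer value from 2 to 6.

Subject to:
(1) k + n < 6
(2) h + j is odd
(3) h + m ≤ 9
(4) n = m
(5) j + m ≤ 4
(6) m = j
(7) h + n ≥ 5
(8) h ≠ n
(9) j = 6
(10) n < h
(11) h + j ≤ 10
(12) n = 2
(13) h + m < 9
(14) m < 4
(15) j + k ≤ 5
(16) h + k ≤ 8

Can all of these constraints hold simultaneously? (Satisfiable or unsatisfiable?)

Constraint 12 fixes n = 2 and constraint 9 fixes j = 6. Constraints 4 and 6 give n = m = j, so n = j. But 2 ≠ 6 — contradiction.

Unsatisfiable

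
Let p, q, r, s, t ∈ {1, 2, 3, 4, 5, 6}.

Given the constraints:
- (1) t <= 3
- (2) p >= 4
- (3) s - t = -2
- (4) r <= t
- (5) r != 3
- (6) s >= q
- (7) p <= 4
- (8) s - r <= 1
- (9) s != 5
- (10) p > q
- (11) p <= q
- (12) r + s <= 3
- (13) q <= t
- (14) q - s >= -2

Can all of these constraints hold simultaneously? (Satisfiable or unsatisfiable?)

Unsatisfiable

From constraints 2 and 11: q ≥ p and p ≥ 4, so q ≥ 4. From constraints 1 and 13: q ≤ t and t ≤ 3, so q ≤ 3. But 3 < 4, so no value of q works.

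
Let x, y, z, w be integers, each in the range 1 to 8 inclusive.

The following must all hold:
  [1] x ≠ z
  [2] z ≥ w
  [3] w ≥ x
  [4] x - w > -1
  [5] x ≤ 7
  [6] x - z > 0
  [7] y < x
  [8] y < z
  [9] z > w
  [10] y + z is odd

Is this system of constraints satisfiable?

Constraints 3, 6, and 9 give z < x, x ≤ w, w < z. Chaining: z < x ≤ w < z, which forces z < z — impossible.

Unsatisfiable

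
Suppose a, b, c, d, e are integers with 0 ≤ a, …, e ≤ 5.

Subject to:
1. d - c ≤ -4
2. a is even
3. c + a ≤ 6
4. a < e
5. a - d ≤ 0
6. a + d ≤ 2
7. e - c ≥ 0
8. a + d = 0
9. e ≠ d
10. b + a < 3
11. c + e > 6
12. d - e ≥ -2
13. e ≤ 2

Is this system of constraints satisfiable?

Unsatisfiable

Constraints 1, 7, and 12 give e − c ≥ 0, c − d ≥ 4, d − e ≥ -2.
Adding all 3 inequalities: the left sides telescope to 0, and the right sides sum to 0 + 4 + (-2) = 2. So 0 ≥ 2, which is false.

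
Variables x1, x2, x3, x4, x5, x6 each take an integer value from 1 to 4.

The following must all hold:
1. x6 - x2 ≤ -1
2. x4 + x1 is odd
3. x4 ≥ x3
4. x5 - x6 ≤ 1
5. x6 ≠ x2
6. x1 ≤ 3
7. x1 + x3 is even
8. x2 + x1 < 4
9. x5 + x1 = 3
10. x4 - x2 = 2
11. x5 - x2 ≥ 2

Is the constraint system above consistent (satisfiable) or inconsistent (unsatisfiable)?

Unsatisfiable

Constraints 1, 4, and 11 give x5 − x2 ≥ 2, x2 − x6 ≥ 1, x6 − x5 ≥ -1.
Adding all 3 inequalities: the left sides telescope to 0, and the right sides sum to 2 + 1 + (-1) = 2. So 0 ≥ 2, which is false.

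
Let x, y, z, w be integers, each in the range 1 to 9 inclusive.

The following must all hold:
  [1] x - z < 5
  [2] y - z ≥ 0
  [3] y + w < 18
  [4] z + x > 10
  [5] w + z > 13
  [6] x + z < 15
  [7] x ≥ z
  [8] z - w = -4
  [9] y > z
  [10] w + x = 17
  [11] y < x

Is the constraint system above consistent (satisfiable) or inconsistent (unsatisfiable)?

Setting (x, y, z, w) = (8, 7, 5, 9) satisfies everything: constraint 1: x - z = 3; constraint 2: y - z = 2; constraint 3: y + w = 16, and the others follow.

Satisfiable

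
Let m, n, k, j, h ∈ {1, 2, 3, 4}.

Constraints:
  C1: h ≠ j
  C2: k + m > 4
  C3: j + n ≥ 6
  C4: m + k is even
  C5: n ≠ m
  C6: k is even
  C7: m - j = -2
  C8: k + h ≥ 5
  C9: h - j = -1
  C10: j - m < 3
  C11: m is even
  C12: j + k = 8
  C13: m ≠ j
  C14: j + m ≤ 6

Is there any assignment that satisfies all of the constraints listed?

Take m = 2, n = 4, k = 4, j = 4, h = 3. Then constraint 2: k + m = 6; constraint 3: j + n = 8, and every other listed constraint is also met.

Satisfiable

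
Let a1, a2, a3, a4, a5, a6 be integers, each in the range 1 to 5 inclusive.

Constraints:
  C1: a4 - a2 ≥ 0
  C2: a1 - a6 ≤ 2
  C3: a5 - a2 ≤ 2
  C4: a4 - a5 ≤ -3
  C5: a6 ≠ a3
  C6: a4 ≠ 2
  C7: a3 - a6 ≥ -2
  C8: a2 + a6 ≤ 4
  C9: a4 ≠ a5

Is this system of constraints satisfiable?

Constraints 1, 3, and 4 give a5 − a4 ≥ 3, a4 − a2 ≥ 0, a2 − a5 ≥ -2.
Adding all 3 inequalities: the left sides telescope to 0, and the right sides sum to 3 + 0 + (-2) = 1. So 0 ≥ 1, which is false.

Unsatisfiable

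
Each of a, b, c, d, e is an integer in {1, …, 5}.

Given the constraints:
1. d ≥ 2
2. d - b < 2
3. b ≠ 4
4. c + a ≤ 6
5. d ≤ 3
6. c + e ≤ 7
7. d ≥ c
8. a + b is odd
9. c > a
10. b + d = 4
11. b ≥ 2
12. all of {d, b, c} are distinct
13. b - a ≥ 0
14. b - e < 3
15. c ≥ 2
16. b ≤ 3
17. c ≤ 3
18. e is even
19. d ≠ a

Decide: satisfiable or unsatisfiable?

Constraints 1, 5, 11, 15, 16, and 17 confine each of d, b, c to the 2 values {2, 3}.
Constraint 12 requires all 3 of them to be distinct, but only 2 values are available — impossible by the pigeonhole principle.

Unsatisfiable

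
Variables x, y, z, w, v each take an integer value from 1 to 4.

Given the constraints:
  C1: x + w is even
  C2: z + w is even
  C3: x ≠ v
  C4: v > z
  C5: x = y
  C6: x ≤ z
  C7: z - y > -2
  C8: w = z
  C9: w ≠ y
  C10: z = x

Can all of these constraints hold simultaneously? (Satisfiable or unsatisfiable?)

From constraints 5, 8, and 10, w = z = x = y, so w = y. But constraint 9 says w ≠ y. Contradiction.

Unsatisfiable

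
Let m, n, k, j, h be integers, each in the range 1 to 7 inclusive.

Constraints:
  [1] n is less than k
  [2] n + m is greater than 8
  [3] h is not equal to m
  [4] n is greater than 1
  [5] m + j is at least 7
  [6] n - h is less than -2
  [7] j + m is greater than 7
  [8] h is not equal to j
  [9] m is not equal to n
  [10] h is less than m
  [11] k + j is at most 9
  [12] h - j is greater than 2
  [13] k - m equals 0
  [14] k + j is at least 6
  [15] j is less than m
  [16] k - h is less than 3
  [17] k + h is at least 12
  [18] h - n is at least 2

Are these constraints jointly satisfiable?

Take m = 7, n = 2, k = 7, j = 1, h = 6. Then constraint 2: n + m = 9; constraint 5: m + j = 8, and every other listed constraint is also met.

Satisfiable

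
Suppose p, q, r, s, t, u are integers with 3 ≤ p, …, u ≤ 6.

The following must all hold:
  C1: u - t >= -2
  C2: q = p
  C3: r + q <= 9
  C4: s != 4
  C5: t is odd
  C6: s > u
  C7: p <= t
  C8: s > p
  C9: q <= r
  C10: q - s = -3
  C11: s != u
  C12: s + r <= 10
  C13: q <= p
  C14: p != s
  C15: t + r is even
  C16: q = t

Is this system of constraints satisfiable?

Satisfiable

The assignment p = 3, q = 3, r = 3, s = 6, t = 3, u = 3 works:
  constraint 1 holds since u - t = 0.
  constraint 3 holds since r + q = 6.
  constraint 10 holds since q - s = -3.
The rest check out directly.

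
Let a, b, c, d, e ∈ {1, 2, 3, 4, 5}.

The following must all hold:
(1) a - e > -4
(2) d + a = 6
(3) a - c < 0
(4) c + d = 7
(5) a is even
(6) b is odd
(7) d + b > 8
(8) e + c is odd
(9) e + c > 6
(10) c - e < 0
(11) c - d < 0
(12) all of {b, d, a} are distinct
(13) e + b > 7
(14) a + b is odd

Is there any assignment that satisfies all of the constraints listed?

Take a = 2, b = 5, c = 3, d = 4, e = 4. Then constraint 1: a - e = -2; constraint 2: d + a = 6; constraint 3: a - c = -1, and every other listed constraint is also met.

Satisfiable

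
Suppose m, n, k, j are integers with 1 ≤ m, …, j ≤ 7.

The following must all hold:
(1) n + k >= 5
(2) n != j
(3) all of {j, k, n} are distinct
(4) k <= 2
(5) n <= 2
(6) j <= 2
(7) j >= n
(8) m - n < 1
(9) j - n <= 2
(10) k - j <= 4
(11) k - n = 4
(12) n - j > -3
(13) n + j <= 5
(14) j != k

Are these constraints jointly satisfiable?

Unsatisfiable

Constraints 4, 5, and 6 confine each of j, k, n to the 2 values {1, 2} (the domain already gives each ≥ 1).
Constraint 3 requires all 3 of them to be distinct, but only 2 values are available — impossible by the pigeonhole principle.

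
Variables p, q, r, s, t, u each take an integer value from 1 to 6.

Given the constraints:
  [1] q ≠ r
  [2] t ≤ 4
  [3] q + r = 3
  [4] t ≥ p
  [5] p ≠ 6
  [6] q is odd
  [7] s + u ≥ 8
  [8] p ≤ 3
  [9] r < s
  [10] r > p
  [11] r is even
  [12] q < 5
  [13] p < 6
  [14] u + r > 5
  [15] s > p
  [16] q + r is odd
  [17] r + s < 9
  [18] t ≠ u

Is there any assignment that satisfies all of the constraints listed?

Satisfiable

Try p = 1, q = 1, r = 2, s = 4, t = 3, u = 6.
Check constraint 3: q + r = 3; constraint 7: s + u = 10; constraint 14: u + r = 8. The remaining constraints are straightforward to verify.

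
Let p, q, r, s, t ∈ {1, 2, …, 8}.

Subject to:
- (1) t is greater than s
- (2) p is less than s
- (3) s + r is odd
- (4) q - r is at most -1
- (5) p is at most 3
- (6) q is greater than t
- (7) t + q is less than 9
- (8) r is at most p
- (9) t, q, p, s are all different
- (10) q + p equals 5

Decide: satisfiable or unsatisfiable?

Unsatisfiable

Constraints 1, 2, 4, 6, and 8 give t < q, q < r, r ≤ p, p < s, s < t. Chaining: t < q < r ≤ p < s < t, which forces t < t — impossible.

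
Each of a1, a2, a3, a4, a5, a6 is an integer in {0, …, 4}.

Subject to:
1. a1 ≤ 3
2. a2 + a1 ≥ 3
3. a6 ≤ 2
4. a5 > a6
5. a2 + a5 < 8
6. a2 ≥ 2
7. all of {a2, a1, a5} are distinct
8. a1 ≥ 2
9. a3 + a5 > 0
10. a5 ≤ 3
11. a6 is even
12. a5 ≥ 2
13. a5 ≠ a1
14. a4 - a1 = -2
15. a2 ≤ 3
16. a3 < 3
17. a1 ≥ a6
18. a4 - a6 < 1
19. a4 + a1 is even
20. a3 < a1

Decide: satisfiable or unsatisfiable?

Constraints 1, 6, 8, 10, 12, and 15 confine each of a2, a1, a5 to the 2 values {2, 3}.
Constraint 7 requires all 3 of them to be distinct, but only 2 values are available — impossible by the pigeonhole principle.

Unsatisfiable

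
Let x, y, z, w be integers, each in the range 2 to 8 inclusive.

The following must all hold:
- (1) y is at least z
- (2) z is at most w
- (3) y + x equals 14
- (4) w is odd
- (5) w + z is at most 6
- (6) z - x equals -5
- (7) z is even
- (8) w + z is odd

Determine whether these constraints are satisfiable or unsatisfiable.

Try x = 7, y = 7, z = 2, w = 3.
Check constraint 3: y + x = 14; constraint 5: w + z = 5; constraint 6: z - x = -5. The remaining constraints are straightforward to verify.

Satisfiable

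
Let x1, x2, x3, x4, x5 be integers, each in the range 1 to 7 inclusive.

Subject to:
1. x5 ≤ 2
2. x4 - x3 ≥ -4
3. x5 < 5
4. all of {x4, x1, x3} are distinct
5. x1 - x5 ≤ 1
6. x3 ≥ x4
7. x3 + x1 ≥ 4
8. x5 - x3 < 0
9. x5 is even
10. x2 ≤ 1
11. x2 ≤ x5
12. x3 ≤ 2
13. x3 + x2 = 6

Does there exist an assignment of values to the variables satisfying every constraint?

Unsatisfiable

From constraint 12: x3 ≤ 2. From constraints 1 and 11: x2 ≤ x5 ≤ 2. Hence x3 + x2 ≤ 4. But constraint 13 requires x3 + x2 = 6, and 6 > 4. Contradiction.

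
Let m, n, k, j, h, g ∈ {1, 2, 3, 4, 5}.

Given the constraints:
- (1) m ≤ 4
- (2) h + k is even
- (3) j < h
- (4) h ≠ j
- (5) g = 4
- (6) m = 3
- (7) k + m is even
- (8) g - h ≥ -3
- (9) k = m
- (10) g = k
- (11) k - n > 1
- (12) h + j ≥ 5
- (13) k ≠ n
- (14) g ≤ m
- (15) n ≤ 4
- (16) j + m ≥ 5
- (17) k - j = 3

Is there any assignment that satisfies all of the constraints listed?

Constraint 5 fixes g = 4 and constraint 6 fixes m = 3. Constraints 9 and 10 give g = k = m, so g = m. But 4 ≠ 3 — contradiction.

Unsatisfiable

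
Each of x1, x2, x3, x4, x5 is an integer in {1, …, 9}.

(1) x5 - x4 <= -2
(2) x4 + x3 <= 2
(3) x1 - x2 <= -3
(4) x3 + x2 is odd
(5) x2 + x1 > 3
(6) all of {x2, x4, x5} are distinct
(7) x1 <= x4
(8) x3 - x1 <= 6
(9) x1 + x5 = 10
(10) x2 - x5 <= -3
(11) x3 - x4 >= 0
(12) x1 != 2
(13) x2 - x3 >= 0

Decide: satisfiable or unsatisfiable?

Constraints 1, 3, 8, 10, and 11 give x4 − x5 ≥ 2, x5 − x2 ≥ 3, x2 − x1 ≥ 3, x1 − x3 ≥ -6, x3 − x4 ≥ 0.
Adding all 5 inequalities: the left sides telescope to 0, and the right sides sum to 2 + 3 + 3 + (-6) + 0 = 2. So 0 ≥ 2, which is false.

Unsatisfiable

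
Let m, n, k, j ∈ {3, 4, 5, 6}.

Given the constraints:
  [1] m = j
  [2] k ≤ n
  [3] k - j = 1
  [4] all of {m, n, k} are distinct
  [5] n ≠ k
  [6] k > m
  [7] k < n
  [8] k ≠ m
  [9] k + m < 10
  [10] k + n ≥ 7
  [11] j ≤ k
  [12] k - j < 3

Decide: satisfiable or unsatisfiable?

Satisfiable

One satisfying assignment is m = 3, n = 6, k = 4, j = 3.
For the less obvious constraints — constraint 3: k - j = 1; constraint 9: k + m = 7; constraint 10: k + n = 10 — and the others hold by inspection.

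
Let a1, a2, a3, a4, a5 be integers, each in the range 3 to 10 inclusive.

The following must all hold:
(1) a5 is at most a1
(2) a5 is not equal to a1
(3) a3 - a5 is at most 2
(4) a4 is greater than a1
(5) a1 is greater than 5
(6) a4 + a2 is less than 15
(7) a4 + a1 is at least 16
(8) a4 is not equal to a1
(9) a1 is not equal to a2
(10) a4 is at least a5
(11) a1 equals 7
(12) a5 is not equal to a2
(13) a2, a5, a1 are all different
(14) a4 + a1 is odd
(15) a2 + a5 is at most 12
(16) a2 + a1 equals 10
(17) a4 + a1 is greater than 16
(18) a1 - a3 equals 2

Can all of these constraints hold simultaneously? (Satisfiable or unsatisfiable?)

Try a1 = 7, a2 = 3, a3 = 5, a4 = 10, a5 = 6.
Check constraint 3: a3 - a5 = -1; constraint 6: a4 + a2 = 13; constraint 7: a4 + a1 = 17. The remaining constraints are straightforward to verify.

Satisfiable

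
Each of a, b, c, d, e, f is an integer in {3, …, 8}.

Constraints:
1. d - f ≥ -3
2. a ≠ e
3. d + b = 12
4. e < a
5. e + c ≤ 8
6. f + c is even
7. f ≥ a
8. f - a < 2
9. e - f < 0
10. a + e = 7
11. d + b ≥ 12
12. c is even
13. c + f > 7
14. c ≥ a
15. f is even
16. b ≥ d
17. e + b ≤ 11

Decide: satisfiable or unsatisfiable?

Satisfiable

Take a = 4, b = 8, c = 4, d = 4, e = 3, f = 4. Then constraint 1: d - f = 0; constraint 3: d + b = 12; constraint 5: e + c = 7, and every other listed constraint is also met.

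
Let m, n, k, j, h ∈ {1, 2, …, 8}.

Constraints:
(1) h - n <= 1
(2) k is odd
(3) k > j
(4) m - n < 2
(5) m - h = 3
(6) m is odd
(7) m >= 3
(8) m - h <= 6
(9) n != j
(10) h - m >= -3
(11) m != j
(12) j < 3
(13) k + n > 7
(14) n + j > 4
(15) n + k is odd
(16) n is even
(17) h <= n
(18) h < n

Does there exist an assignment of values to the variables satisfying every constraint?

Try m = 5, n = 4, k = 5, j = 2, h = 2.
Check constraint 1: h - n = -2; constraint 4: m - n = 1. The remaining constraints are straightforward to verify.

Satisfiable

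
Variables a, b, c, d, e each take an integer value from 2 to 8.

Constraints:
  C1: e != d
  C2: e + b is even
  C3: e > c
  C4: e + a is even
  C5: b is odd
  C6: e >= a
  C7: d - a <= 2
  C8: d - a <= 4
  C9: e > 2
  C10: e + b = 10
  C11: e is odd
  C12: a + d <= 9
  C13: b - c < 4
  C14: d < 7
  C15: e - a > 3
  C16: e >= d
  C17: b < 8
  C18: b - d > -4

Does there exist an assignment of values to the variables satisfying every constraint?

The assignment a = 3, b = 3, c = 2, d = 5, e = 7 works:
  constraint 7 holds since d - a = 2.
  constraint 8 holds since d - a = 2.
  constraint 10 holds since e + b = 10.
The rest check out directly.

Satisfiable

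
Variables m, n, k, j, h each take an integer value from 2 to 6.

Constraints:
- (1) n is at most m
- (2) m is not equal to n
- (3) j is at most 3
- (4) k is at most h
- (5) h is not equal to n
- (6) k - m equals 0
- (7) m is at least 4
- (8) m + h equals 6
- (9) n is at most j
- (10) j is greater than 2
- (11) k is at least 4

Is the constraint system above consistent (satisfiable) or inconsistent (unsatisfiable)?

Unsatisfiable

From constraint 7: m ≥ 4. From constraints 4 and 11: h ≥ k ≥ 4. Hence m + h ≥ 8. But constraint 8 requires m + h = 6, and 6 < 8. Contradiction.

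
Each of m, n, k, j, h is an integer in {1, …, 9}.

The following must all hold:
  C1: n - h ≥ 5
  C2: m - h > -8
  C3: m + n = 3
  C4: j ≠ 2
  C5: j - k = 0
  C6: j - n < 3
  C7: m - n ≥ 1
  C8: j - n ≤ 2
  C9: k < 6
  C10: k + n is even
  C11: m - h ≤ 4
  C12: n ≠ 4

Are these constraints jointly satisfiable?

Constraints 1, 7, and 11 give n − h ≥ 5, h − m ≥ -4, m − n ≥ 1.
Adding all 3 inequalities: the left sides telescope to 0, and the right sides sum to 5 + (-4) + 1 = 2. So 0 ≥ 2, which is false.

Unsatisfiable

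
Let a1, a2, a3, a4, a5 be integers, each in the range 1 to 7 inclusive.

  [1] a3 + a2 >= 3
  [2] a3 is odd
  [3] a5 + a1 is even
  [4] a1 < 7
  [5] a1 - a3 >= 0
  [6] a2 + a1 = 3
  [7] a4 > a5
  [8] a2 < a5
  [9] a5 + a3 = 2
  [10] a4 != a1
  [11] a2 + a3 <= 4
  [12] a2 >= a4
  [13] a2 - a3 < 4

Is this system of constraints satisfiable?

Unsatisfiable

Constraints 7, 8, and 12 give a5 < a4, a4 ≤ a2, a2 < a5. Chaining: a5 < a4 ≤ a2 < a5, which forces a5 < a5 — impossible.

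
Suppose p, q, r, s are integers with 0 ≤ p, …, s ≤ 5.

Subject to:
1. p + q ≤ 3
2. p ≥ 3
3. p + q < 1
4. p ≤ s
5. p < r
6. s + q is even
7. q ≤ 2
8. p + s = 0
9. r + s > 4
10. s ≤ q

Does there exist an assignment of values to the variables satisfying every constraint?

Unsatisfiable

From constraints 2 and 4: s ≥ p and p ≥ 3, so s ≥ 3. From constraints 7 and 10: s ≤ q and q ≤ 2, so s ≤ 2. But 2 < 3, so no value of s works.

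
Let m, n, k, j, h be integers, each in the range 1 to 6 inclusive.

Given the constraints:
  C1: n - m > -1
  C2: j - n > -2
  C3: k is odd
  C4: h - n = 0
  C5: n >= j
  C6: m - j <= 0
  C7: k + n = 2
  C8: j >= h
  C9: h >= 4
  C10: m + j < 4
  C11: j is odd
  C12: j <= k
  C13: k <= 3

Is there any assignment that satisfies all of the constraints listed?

From constraints 8 and 9: j ≥ h and h ≥ 4, so j ≥ 4. From constraints 12 and 13: j ≤ k and k ≤ 3, so j ≤ 3. But 3 < 4, so no value of j works.

Unsatisfiable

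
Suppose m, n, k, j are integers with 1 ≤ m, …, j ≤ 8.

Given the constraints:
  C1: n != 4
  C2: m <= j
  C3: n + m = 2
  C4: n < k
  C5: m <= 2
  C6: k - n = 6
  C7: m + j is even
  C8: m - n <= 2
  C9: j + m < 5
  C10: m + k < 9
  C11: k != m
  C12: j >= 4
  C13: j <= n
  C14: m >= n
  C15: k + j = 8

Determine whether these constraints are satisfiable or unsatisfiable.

From constraints 12 and 13: n ≥ j and j ≥ 4, so n ≥ 4. From constraints 5 and 14: n ≤ m and m ≤ 2, so n ≤ 2. But 2 < 4, so no value of n works.

Unsatisfiable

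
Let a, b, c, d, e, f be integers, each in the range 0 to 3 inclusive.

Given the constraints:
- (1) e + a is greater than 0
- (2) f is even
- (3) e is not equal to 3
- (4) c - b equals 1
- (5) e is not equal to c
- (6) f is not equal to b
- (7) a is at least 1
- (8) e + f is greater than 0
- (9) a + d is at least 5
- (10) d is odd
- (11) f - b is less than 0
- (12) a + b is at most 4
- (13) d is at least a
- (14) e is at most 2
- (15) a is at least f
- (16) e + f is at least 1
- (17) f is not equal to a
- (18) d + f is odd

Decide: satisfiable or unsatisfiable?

Satisfiable

The assignment a = 2, b = 2, c = 3, d = 3, e = 1, f = 0 works:
  constraint 1 holds since e + a = 3.
  constraint 4 holds since c - b = 1.
The rest check out directly.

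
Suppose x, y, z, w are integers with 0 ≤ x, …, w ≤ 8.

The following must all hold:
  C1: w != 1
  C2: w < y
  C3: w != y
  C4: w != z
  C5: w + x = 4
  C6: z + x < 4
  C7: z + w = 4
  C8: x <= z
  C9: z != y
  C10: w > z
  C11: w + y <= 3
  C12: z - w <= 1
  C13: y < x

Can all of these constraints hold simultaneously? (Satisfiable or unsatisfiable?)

Unsatisfiable

Constraints 2, 8, 10, and 13 give y < x, x ≤ z, z < w, w < y. Chaining: y < x ≤ z < w < y, which forces y < y — impossible.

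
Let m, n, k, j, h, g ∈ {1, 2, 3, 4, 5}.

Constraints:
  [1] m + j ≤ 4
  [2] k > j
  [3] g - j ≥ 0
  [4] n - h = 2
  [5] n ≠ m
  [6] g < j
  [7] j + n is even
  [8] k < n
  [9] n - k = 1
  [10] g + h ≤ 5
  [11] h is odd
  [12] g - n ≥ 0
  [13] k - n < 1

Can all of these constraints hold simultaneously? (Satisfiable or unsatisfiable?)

Constraints 2, 6, 8, and 12 give k < n, n ≤ g, g < j, j < k. Chaining: k < n ≤ g < j < k, which forces k < k — impossible.

Unsatisfiable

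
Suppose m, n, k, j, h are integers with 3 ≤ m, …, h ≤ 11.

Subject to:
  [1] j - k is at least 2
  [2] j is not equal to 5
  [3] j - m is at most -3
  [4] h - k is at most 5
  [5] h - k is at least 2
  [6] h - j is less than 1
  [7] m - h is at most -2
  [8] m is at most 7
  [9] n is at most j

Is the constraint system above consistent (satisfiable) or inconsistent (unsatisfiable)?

Unsatisfiable

Constraints 1, 3, 4, and 7 give k − h ≥ -5, h − m ≥ 2, m − j ≥ 3, j − k ≥ 2.
Adding all 4 inequalities: the left sides telescope to 0, and the right sides sum to (-5) + 2 + 3 + 2 = 2. So 0 ≥ 2, which is false.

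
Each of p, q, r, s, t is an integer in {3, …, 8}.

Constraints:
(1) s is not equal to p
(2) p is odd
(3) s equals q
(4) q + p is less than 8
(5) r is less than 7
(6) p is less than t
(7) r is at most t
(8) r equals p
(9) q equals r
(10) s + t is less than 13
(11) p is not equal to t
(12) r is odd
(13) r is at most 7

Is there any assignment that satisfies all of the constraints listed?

From constraints 3, 8, and 9, s = q = r = p, so s = p. But constraint 1 says s ≠ p. Contradiction.

Unsatisfiable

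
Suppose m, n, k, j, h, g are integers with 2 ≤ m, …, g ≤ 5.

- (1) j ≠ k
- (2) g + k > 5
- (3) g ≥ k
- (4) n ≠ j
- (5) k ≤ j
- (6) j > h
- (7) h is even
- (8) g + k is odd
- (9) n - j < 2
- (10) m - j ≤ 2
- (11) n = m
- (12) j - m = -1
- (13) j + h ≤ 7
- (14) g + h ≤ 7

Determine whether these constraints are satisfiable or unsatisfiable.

Try m = 5, n = 5, k = 2, j = 4, h = 2, g = 5.
Check constraint 2: g + k = 7; constraint 9: n - j = 1. The remaining constraints are straightforward to verify.

Satisfiable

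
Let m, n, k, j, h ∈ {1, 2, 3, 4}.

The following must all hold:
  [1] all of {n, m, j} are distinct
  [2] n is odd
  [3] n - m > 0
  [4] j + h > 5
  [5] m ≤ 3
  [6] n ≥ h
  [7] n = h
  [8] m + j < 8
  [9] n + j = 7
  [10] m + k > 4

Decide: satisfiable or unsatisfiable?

One satisfying assignment is m = 1, n = 3, k = 4, j = 4, h = 3.
For the less obvious constraints — constraint 3: n - m = 2; constraint 4: j + h = 7; constraint 8: m + j = 5 — and the others hold by inspection.

Satisfiable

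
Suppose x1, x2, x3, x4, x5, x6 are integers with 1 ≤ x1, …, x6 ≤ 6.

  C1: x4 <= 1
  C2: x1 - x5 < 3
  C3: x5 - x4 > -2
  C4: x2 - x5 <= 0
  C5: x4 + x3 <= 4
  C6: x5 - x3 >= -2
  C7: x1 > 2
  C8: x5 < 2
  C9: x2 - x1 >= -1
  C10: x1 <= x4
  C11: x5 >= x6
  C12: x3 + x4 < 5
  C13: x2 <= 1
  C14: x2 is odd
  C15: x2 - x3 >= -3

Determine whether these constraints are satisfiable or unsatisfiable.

From constraint 7: x1 ≥ 3. From constraints 1 and 10: x1 ≤ x4 and x4 ≤ 1, so x1 ≤ 1. But 1 < 3, so no value of x1 works.

Unsatisfiable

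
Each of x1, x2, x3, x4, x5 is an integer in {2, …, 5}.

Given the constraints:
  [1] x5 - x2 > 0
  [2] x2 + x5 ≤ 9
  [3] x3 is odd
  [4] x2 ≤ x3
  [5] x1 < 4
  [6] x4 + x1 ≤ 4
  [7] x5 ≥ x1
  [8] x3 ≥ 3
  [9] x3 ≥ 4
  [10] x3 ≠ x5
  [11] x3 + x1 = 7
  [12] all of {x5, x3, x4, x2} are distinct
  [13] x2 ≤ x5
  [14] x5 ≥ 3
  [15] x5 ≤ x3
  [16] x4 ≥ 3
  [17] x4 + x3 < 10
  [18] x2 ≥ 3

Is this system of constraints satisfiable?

Unsatisfiable

Constraints 8, 14, 16, and 18 confine each of x5, x3, x4, x2 to the 3 values {3, …, 5} (the domain already gives each ≤ 5).
Constraint 12 requires all 4 of them to be distinct, but only 3 values are available — impossible by the pigeonhole principle.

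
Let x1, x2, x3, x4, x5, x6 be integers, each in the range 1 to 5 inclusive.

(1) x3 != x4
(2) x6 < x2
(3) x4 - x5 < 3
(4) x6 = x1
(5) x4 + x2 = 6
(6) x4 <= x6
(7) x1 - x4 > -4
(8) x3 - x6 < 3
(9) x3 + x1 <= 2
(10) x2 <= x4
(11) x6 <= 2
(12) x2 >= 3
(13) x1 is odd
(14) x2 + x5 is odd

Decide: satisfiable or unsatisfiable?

From constraints 10 and 12: x4 ≥ x2 and x2 ≥ 3, so x4 ≥ 3. From constraints 6 and 11: x4 ≤ x6 and x6 ≤ 2, so x4 ≤ 2. But 2 < 3, so no value of x4 works.

Unsatisfiable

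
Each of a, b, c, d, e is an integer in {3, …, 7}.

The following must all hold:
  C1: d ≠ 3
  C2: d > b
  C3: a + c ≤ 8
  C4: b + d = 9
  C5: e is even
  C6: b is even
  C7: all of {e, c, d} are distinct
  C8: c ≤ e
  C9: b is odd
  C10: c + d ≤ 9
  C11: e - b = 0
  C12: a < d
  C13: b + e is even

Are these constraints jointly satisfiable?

Unsatisfiable

Constraint 9 makes b odd and constraint 5 makes e even, so b + e must be odd. Constraint 13 says b + e is even — contradiction.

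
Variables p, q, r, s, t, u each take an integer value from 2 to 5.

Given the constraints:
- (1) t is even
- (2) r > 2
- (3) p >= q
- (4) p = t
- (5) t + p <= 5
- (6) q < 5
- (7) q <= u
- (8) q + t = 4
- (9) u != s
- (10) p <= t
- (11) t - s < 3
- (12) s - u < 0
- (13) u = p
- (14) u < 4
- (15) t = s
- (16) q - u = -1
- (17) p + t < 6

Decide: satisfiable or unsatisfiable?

From constraints 4, 13, and 15, u = p = t = s, so u = s. But constraint 9 says u ≠ s. Contradiction.

Unsatisfiable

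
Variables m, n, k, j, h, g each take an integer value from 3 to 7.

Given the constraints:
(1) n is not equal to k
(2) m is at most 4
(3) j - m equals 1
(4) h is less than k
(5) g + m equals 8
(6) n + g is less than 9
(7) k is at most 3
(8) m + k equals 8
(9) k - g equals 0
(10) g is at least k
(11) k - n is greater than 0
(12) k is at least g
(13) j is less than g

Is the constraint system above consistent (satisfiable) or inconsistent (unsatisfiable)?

From constraints 7 and 12: g ≤ k ≤ 3. From constraint 2: m ≤ 4. Hence g + m ≤ 7. But constraint 5 requires g + m = 8, and 8 > 7. Contradiction.

Unsatisfiable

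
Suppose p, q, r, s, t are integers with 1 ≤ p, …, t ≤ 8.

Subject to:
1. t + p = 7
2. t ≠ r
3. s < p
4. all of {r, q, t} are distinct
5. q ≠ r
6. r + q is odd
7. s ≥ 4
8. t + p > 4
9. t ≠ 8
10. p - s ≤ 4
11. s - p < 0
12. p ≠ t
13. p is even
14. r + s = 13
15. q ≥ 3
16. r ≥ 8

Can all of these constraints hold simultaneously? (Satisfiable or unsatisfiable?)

Try p = 6, q = 5, r = 8, s = 5, t = 1.
Check constraint 1: t + p = 7; constraint 8: t + p = 7. The remaining constraints are straightforward to verify.

Satisfiable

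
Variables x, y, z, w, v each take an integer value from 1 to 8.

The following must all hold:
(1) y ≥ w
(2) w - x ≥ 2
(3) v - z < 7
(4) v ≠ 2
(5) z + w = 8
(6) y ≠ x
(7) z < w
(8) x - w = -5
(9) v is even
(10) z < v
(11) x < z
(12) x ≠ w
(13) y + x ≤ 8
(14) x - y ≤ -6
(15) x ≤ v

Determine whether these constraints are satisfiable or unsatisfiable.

Satisfiable

Take x = 1, y = 7, z = 2, w = 6, v = 8. Then constraint 2: w - x = 5; constraint 3: v - z = 6, and every other listed constraint is also met.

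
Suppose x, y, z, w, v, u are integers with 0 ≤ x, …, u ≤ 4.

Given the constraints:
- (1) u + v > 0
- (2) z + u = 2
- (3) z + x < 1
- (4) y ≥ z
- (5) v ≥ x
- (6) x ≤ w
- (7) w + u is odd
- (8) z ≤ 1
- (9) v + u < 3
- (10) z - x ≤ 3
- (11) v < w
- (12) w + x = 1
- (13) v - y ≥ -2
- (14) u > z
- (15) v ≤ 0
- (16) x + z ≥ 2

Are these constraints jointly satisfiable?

From constraints 5 and 15: x ≤ v ≤ 0. From constraint 8: z ≤ 1. Hence x + z ≤ 1. But constraint 16 requires x + z ≥ 2, and 2 > 1. Contradiction.

Unsatisfiable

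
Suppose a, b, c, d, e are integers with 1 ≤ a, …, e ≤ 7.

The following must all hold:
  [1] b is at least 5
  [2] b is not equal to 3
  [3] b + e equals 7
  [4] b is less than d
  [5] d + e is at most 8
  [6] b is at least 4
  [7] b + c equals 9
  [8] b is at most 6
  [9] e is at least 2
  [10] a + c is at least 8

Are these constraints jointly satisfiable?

Satisfiable

Take a = 5, b = 5, c = 4, d = 6, e = 2. Then constraint 3: b + e = 7; constraint 5: d + e = 8, and every other listed constraint is also met.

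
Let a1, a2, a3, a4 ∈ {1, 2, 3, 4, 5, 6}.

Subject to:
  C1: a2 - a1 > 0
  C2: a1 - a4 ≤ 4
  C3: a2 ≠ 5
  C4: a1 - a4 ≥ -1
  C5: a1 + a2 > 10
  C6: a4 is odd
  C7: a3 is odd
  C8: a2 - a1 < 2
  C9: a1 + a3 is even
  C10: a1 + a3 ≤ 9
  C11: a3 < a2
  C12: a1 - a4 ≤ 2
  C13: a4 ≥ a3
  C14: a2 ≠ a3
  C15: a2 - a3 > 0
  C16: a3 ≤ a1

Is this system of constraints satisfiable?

Satisfiable

Take a1 = 5, a2 = 6, a3 = 3, a4 = 3. Then constraint 1: a2 - a1 = 1; constraint 2: a1 - a4 = 2; constraint 4: a1 - a4 = 2, and every other listed constraint is also met.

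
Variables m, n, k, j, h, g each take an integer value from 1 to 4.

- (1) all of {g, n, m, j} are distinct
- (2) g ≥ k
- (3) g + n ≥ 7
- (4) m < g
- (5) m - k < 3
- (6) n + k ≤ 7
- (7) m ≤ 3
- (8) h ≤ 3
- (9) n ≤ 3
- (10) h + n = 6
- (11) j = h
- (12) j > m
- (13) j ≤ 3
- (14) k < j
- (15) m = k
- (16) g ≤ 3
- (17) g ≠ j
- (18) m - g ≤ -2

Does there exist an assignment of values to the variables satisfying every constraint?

Unsatisfiable

Constraints 7, 9, 13, and 16 confine each of g, n, m, j to the 3 values {1, …, 3} (the domain already gives each ≥ 1).
Constraint 1 requires all 4 of them to be distinct, but only 3 values are available — impossible by the pigeonhole principle.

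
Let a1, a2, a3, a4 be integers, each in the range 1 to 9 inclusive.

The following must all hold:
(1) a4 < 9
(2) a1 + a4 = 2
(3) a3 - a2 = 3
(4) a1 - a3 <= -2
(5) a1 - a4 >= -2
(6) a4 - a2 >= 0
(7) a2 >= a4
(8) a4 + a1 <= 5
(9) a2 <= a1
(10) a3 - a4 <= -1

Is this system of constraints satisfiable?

Unsatisfiable

Constraints 4, 5, and 10 give a1 − a4 ≥ -2, a4 − a3 ≥ 1, a3 − a1 ≥ 2.
Adding all 3 inequalities: the left sides telescope to 0, and the right sides sum to (-2) + 1 + 2 = 1. So 0 ≥ 1, which is false.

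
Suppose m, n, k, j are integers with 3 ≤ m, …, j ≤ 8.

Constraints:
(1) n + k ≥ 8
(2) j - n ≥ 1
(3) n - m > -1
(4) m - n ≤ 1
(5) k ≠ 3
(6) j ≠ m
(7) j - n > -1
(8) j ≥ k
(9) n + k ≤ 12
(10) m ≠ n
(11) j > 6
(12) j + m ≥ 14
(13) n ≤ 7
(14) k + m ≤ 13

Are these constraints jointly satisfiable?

Satisfiable

Setting (m, n, k, j) = (6, 7, 4, 8) satisfies everything: constraint 1: n + k = 11; constraint 2: j - n = 1; constraint 3: n - m = 1, and the others follow.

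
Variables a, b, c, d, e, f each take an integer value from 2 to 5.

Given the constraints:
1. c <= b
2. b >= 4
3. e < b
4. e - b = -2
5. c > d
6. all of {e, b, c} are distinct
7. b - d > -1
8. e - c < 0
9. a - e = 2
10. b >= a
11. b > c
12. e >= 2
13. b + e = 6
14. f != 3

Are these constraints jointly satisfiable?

Satisfiable

The assignment a = 4, b = 4, c = 3, d = 2, e = 2, f = 4 works:
  constraint 4 holds since e - b = -2.
  constraint 7 holds since b - d = 2.
The rest check out directly.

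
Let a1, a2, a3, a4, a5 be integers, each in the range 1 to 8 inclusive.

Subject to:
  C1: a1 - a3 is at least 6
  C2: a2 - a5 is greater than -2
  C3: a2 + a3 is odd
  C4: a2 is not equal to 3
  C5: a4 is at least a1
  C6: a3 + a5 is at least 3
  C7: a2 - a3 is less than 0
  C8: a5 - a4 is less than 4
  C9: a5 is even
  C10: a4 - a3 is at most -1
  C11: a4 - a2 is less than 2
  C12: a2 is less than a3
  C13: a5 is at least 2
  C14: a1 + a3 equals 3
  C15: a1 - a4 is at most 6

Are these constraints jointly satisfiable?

Unsatisfiable

Constraints 1, 10, and 15 give a1 − a3 ≥ 6, a3 − a4 ≥ 1, a4 − a1 ≥ -6.
Adding all 3 inequalities: the left sides telescope to 0, and the right sides sum to 6 + 1 + (-6) = 1. So 0 ≥ 1, which is false.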